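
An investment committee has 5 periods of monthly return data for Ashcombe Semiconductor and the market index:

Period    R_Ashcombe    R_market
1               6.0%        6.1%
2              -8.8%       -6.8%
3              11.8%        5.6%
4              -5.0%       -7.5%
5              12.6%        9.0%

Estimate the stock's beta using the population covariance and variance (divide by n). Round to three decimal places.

Mean R_i = (6.0 − 8.8 + 11.8 − 5.0 + 12.6) / 5 = 3.3200%
Mean R_m = (6.1 − 6.8 + 5.6 − 7.5 + 9.0) / 5 = 1.2800%
Σ(R_i − R̄_i)(R_m − R̄_m) = 292.1720  ⇒  Cov = 292.1720 / 5 = 58.4344
Σ(R_m − R̄_m)² = 243.8680  ⇒  Var(R_m) = 243.8680 / 5 = 48.7736
β = Cov / Var(R_m) = 58.4344 / 48.7736 = 1.1981

1.198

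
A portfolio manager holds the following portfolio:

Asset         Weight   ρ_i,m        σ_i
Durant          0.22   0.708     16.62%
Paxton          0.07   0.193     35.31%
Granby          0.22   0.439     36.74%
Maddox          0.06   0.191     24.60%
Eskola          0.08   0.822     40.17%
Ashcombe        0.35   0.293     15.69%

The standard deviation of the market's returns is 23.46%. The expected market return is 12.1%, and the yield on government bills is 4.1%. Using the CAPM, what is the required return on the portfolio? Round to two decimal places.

7.90%

β_Durant = 0.708 × 16.62% / 23.46% = 0.5016
β_Paxton = 0.193 × 35.31% / 23.46% = 0.2905
β_Granby = 0.439 × 36.74% / 23.46% = 0.6875
β_Maddox = 0.191 × 24.60% / 23.46% = 0.2003
β_Eskola = 0.822 × 40.17% / 23.46% = 1.4075
β_Ashcombe = 0.293 × 15.69% / 23.46% = 0.1960
β_P = Σ w_i β_i = 0.22×0.5016 + 0.07×0.2905 + 0.22×0.6875 + 0.06×0.2003 + 0.08×1.4075 + 0.35×0.1960 = 0.4752
MRP = 12.1% − 4.1% = 8.00%
E(R_P) = R_f + β_P × MRP = 4.1% + 0.4752 × 8.0% = 7.90%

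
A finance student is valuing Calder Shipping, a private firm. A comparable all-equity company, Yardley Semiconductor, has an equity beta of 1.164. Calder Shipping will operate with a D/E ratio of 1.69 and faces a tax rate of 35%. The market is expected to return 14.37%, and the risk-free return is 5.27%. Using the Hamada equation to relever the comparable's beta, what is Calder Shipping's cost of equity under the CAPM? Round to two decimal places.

β_L = β_U × [1 + (1 − t)(D/E)] = 1.164 × [1 + (1 − 0.35) × 1.69]
    = 1.164 × [1 + 0.65 × 1.69] = 1.164 × 2.0985 = 2.4427
MRP = 14.37% − 5.27% = 9.10%
E(R) = R_f + β_L × MRP = 5.27% + 2.4427 × 9.10% = 27.50%

27.50%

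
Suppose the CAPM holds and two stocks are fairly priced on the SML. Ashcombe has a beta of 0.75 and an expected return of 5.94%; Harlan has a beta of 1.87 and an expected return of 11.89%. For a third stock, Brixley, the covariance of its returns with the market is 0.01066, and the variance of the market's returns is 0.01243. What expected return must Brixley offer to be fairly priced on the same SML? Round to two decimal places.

MRP = (11.89% − 5.94%) / (1.87 − 0.75) = 5.3125%
R_f = 5.94% − 0.75 × 5.3125% = 1.9556%
β_Brixley = Cov / Var(R_m) = 0.01066 / 0.01243 = 0.8576
E(R_Brixley) = R_f + β × MRP = 1.9556% + 0.8576 × 5.3125% = 6.51%

6.51%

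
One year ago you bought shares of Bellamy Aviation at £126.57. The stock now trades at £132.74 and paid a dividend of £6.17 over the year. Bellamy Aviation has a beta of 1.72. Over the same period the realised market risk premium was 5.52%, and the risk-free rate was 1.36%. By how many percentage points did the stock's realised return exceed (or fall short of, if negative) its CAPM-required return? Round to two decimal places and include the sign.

Realised HPR = (P1 + D1 − P0) / P0 = (132.74 + 6.17 − 126.57) / 126.57 = 12.34 / 126.57 = 9.7495%
CAPM required = R_f + β·MRP = 1.36% + 1.72 × 5.52% = 10.8544%
α = realised − required = 9.7495% − 10.8544% = -1.10%

-1.10%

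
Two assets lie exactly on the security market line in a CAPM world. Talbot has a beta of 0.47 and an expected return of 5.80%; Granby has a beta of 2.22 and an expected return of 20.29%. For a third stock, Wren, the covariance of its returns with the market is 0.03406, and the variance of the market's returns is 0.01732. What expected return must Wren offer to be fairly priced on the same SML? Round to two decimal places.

18.19%

MRP = (20.29% − 5.80%) / (2.22 − 0.47) = 8.2800%
R_f = 5.80% − 0.47 × 8.2800% = 1.9084%
β_Wren = Cov / Var(R_m) = 0.03406 / 0.01732 = 1.9665
E(R_Wren) = R_f + β × MRP = 1.9084% + 1.9665 × 8.2800% = 18.19%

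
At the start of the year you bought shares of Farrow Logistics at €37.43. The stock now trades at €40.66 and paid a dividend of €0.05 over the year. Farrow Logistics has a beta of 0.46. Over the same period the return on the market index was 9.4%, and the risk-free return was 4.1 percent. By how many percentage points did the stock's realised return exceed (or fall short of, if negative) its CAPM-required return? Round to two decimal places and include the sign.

Realised HPR = (P1 + D1 − P0) / P0 = (40.66 + 0.05 − 37.43) / 37.43 = 3.28 / 37.43 = 8.7630%
MRP = 9.4% − 4.1% = 5.30%
CAPM required = R_f + β·MRP = 4.1% + 0.46 × 5.3% = 6.5380%
α = realised − required = 8.7630% − 6.5380% = +2.23%

+2.23%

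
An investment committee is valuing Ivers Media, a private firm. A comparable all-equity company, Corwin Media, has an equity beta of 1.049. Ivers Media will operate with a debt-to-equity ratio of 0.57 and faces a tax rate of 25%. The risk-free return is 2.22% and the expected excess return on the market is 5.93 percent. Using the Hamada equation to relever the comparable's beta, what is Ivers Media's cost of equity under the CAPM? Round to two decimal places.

β_L = β_U × [1 + (1 − t)(D/E)] = 1.049 × [1 + (1 − 0.25) × 0.57]
    = 1.049 × [1 + 0.75 × 0.57] = 1.049 × 1.4275 = 1.4974
E(R) = R_f + β_L × MRP = 2.22% + 1.4974 × 5.93% = 11.10%

11.10%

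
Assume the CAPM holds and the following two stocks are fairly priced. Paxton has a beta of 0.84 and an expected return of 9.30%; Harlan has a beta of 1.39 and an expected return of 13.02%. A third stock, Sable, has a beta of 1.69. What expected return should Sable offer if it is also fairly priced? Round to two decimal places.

15.05%

MRP (SML slope) = (13.02% − 9.30%) / (1.39 − 0.84) = 3.72% / 0.55 = 6.7636%
R_f (intercept) = 9.30% − 0.84 × 6.7636% = 3.6186%
E(R_Sable) = R_f + β × MRP = 3.6186% + 1.69 × 6.7636% = 15.05%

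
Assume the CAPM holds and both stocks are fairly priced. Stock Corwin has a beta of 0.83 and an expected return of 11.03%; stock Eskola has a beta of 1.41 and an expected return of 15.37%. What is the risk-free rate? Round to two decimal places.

Both satisfy E(R) = R_f + β·MRP, so the slope of the SML is
MRP = (15.37% − 11.03%) / (1.41 − 0.83) = 4.34% / 0.58 = 7.4828%
R_f = E(R_Corwin) − β_Corwin·MRP = 11.03% − 0.83 × 7.4828% = 4.8193%

4.82%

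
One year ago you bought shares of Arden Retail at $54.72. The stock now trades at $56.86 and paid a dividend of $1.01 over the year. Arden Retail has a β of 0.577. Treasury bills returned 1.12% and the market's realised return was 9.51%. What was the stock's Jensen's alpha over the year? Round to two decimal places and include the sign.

Realised HPR = (P1 + D1 − P0) / P0 = (56.86 + 1.01 − 54.72) / 54.72 = 3.15 / 54.72 = 5.7566%
MRP = 9.51% − 1.12% = 8.39%
CAPM required = R_f + β·MRP = 1.12% + 0.577 × 8.39% = 5.96103%
α = realised − required = 5.7566% − 5.96103% = -0.20%

-0.20%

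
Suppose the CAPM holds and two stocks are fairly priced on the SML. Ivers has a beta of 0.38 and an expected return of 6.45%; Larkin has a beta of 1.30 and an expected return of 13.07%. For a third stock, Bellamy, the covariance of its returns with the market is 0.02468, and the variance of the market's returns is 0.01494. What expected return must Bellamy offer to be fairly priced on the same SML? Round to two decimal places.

MRP = (13.07% − 6.45%) / (1.30 − 0.38) = 7.1957%
R_f = 6.45% − 0.38 × 7.1957% = 3.7156%
β_Bellamy = Cov / Var(R_m) = 0.02468 / 0.01494 = 1.6519
E(R_Bellamy) = R_f + β × MRP = 3.7156% + 1.6519 × 7.1957% = 15.60%

15.60%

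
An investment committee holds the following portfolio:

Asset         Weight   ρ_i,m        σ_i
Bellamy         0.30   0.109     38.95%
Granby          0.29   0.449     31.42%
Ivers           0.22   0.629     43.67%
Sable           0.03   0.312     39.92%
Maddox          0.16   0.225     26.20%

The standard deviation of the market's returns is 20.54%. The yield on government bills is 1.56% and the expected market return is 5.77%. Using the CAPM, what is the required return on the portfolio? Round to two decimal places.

4.17%

β_Bellamy = 0.109 × 38.95% / 20.54% = 0.2067
β_Granby = 0.449 × 31.42% / 20.54% = 0.6868
β_Ivers = 0.629 × 43.67% / 20.54% = 1.3373
β_Sable = 0.312 × 39.92% / 20.54% = 0.6064
β_Maddox = 0.225 × 26.20% / 20.54% = 0.2870
β_P = Σ w_i β_i = 0.30×0.2067 + 0.29×0.6868 + 0.22×1.3373 + 0.03×0.6064 + 0.16×0.2870 = 0.6195
MRP = 5.77% − 1.56% = 4.21%
E(R_P) = R_f + β_P × MRP = 1.56% + 0.6195 × 4.21% = 4.17%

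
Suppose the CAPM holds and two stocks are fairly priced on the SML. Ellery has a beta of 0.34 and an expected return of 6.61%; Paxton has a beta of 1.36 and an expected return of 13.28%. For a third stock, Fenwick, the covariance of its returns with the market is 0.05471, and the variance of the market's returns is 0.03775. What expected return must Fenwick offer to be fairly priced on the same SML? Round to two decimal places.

13.86%

MRP = (13.28% − 6.61%) / (1.36 − 0.34) = 6.5392%
R_f = 6.61% − 0.34 × 6.5392% = 4.3867%
β_Fenwick = Cov / Var(R_m) = 0.05471 / 0.03775 = 1.4493
E(R_Fenwick) = R_f + β × MRP = 4.3867% + 1.4493 × 6.5392% = 13.86%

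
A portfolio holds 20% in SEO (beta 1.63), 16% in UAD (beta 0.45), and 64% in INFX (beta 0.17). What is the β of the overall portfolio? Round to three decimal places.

0.507

β_P = Σ w_i β_i = 0.20×1.63 + 0.16×0.45 + 0.64×0.17 = 0.5068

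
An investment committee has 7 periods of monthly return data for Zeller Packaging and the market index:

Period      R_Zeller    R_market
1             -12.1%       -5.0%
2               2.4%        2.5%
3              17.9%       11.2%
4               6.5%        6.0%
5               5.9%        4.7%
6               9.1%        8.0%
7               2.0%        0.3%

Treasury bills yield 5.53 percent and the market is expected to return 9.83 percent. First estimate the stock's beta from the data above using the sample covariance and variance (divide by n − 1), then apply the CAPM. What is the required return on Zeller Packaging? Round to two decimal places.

Mean R_i = (-12.1 + 2.4 + 17.9 + 6.5 + 5.9 + 9.1 + 2.0) / 7 = 4.5286%
Mean R_m = (-5.0 + 2.5 + 11.2 + 6.0 + 4.7 + 8.0 + 0.3) / 7 = 3.9571%
Σ(R_i − R̄_i)(R_m − R̄_m) = 281.6686  ⇒  Cov = 281.6686 / 6 = 46.9448
Σ(R_m − R̄_m)² = 169.2571  ⇒  Var(R_m) = 169.2571 / 6 = 28.2095
β = Cov / Var(R_m) = 46.9448 / 28.2095 = 1.6641
MRP = 9.83% − 5.53% = 4.30%
E(R) = R_f + β × MRP = 5.53% + 1.6641 × 4.30% = 12.69%

12.69%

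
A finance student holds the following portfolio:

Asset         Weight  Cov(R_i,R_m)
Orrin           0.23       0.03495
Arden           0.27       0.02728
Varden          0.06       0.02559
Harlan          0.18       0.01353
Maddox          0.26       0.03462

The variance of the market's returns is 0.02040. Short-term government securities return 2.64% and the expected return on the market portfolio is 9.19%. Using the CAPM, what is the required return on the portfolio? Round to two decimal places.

11.75%

β_Orrin = 0.03495 / 0.02040 = 1.7132
β_Arden = 0.02728 / 0.02040 = 1.3373
β_Varden = 0.02559 / 0.02040 = 1.2544
β_Harlan = 0.01353 / 0.02040 = 0.6632
β_Maddox = 0.03462 / 0.02040 = 1.6971
β_P = Σ w_i β_i = 0.23×1.7132 + 0.27×1.3373 + 0.06×1.2544 + 0.18×0.6632 + 0.26×1.6971 = 1.3910
MRP = 9.19% − 2.64% = 6.55%
E(R_P) = R_f + β_P × MRP = 2.64% + 1.3910 × 6.55% = 11.75%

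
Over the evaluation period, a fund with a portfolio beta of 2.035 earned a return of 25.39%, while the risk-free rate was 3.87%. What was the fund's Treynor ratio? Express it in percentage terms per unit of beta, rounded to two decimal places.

Treynor = (R_P − R_f) / β_P = (25.39% − 3.87%) / 2.0350 = 21.52% / 2.0350 = 10.57%

10.57%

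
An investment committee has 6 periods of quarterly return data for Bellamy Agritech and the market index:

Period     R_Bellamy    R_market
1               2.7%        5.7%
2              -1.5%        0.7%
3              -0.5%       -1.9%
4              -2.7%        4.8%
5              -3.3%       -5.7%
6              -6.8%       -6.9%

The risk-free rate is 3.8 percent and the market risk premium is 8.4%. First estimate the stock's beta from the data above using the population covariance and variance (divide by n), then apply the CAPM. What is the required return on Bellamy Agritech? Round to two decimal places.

Mean R_i = (2.7 − 1.5 − 0.5 − 2.7 − 3.3 − 6.8) / 6 = -2.0167%
Mean R_m = (5.7 + 0.7 − 1.9 + 4.8 − 5.7 − 6.9) / 6 = -0.5500%
Σ(R_i − R̄_i)(R_m − R̄_m) = 61.4050  ⇒  Cov = 61.4050 / 6 = 10.2342
Σ(R_m − R̄_m)² = 137.9150  ⇒  Var(R_m) = 137.9150 / 6 = 22.9858
β = Cov / Var(R_m) = 10.2342 / 22.9858 = 0.4452
E(R) = R_f + β × MRP = 3.8% + 0.4452 × 8.4% = 7.54%

7.54%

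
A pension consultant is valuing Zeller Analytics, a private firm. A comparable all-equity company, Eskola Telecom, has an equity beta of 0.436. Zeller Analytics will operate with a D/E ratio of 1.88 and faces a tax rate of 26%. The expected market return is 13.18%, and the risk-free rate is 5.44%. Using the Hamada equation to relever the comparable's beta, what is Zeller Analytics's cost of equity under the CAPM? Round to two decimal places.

β_L = β_U × [1 + (1 − t)(D/E)] = 0.436 × [1 + (1 − 0.26) × 1.88]
    = 0.436 × [1 + 0.74 × 1.88] = 0.436 × 2.3912 = 1.0426
MRP = 13.18% − 5.44% = 7.74%
E(R) = R_f + β_L × MRP = 5.44% + 1.0426 × 7.74% = 13.51%

13.51%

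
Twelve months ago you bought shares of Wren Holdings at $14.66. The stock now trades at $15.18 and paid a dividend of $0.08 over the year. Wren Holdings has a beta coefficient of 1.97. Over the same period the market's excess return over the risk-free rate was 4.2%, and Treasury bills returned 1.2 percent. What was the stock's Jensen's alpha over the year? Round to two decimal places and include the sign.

Realised HPR = (P1 + D1 − P0) / P0 = (15.18 + 0.08 − 14.66) / 14.66 = 0.60 / 14.66 = 4.0928%
CAPM required = R_f + β·MRP = 1.2% + 1.97 × 4.2% = 9.4740%
α = realised − required = 4.0928% − 9.4740% = -5.38%

-5.38%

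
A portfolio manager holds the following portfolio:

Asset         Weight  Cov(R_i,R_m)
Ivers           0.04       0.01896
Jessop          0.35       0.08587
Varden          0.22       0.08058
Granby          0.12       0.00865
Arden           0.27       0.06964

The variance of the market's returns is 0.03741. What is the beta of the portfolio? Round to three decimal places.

β_Ivers = 0.01896 / 0.03741 = 0.5068
β_Jessop = 0.08587 / 0.03741 = 2.2954
β_Varden = 0.08058 / 0.03741 = 2.1540
β_Granby = 0.00865 / 0.03741 = 0.2312
β_Arden = 0.06964 / 0.03741 = 1.8615
β_P = Σ w_i β_i = 0.04×0.5068 + 0.35×2.2954 + 0.22×2.1540 + 0.12×0.2312 + 0.27×1.8615 = 1.8279

1.828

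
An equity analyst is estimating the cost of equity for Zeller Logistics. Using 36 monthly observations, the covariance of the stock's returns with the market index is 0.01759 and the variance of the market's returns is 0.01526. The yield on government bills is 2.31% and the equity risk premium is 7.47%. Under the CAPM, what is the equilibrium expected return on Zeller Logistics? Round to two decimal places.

10.92%

β = Cov(R_i, R_m) / Var(R_m) = 0.01759 / 0.01526 = 1.1527
E(R) = R_f + β × MRP = 2.31% + 1.1527 × 7.47% = 10.92%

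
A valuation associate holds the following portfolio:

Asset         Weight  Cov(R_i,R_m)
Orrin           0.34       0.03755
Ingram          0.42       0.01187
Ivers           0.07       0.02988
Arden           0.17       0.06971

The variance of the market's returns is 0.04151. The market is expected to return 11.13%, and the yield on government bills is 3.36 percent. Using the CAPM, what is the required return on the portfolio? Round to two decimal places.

β_Orrin = 0.03755 / 0.04151 = 0.9046
β_Ingram = 0.01187 / 0.04151 = 0.2860
β_Ivers = 0.02988 / 0.04151 = 0.7198
β_Arden = 0.06971 / 0.04151 = 1.6794
β_P = Σ w_i β_i = 0.34×0.9046 + 0.42×0.2860 + 0.07×0.7198 + 0.17×1.6794 = 0.7636
MRP = 11.13% − 3.36% = 7.77%
E(R_P) = R_f + β_P × MRP = 3.36% + 0.7636 × 7.77% = 9.29%

9.29%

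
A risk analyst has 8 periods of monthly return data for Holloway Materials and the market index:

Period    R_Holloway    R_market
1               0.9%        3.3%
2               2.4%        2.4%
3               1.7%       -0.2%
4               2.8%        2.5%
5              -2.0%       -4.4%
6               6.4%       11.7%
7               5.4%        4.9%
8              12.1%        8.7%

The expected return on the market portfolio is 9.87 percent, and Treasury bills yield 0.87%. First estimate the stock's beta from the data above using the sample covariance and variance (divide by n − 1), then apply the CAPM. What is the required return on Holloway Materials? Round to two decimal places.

7.24%

Mean R_i = (0.9 + 2.4 + 1.7 + 2.8 − 2.0 + 6.4 + 5.4 + 12.1) / 8 = 3.7125%
Mean R_m = (3.3 + 2.4 − 0.2 + 2.5 − 4.4 + 11.7 + 4.9 + 8.7) / 8 = 3.6125%
Σ(R_i − R̄_i)(R_m − R̄_m) = 123.5088  ⇒  Cov = 123.5088 / 7 = 17.6441
Σ(R_m − R̄_m)² = 174.4888  ⇒  Var(R_m) = 174.4888 / 7 = 24.9270
β = Cov / Var(R_m) = 17.6441 / 24.9270 = 0.7078
MRP = 9.87% − 0.87% = 9.00%
E(R) = R_f + β × MRP = 0.87% + 0.7078 × 9.00% = 7.24%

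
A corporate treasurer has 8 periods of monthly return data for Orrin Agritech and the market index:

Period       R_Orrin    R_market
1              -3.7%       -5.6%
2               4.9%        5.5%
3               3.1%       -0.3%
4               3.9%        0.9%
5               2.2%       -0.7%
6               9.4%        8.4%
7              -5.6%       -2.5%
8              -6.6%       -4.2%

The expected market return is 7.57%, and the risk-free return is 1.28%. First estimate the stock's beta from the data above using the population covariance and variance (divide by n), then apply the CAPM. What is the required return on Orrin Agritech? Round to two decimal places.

Mean R_i = (-3.7 + 4.9 + 3.1 + 3.9 + 2.2 + 9.4 − 5.6 − 6.6) / 8 = 0.9500%
Mean R_m = (-5.6 + 5.5 − 0.3 + 0.9 − 0.7 + 8.4 − 2.5 − 4.2) / 8 = 0.1875%
Σ(R_i − R̄_i)(R_m − R̄_m) = 167.9650  ⇒  Cov = 167.9650 / 8 = 20.9956
Σ(R_m − R̄_m)² = 157.1688  ⇒  Var(R_m) = 157.1688 / 8 = 19.6461
β = Cov / Var(R_m) = 20.9956 / 19.6461 = 1.0687
MRP = 7.57% − 1.28% = 6.29%
E(R) = R_f + β × MRP = 1.28% + 1.0687 × 6.29% = 8.00%

8.00%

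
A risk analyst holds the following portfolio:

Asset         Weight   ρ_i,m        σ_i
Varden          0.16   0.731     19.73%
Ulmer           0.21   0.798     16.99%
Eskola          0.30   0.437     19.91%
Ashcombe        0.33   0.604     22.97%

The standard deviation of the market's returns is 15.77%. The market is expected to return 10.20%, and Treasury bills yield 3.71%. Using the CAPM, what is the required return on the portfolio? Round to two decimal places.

β_Varden = 0.731 × 19.73% / 15.77% = 0.9146
β_Ulmer = 0.798 × 16.99% / 15.77% = 0.8597
β_Eskola = 0.437 × 19.91% / 15.77% = 0.5517
β_Ashcombe = 0.604 × 22.97% / 15.77% = 0.8798
β_P = Σ w_i β_i = 0.16×0.9146 + 0.21×0.8597 + 0.30×0.5517 + 0.33×0.8798 = 0.7827
MRP = 10.20% − 3.71% = 6.49%
E(R_P) = R_f + β_P × MRP = 3.71% + 0.7827 × 6.49% = 8.79%

8.79%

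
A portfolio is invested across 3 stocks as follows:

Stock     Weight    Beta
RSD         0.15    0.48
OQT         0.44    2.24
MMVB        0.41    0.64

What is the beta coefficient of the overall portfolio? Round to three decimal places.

β_P = Σ w_i β_i = 0.15×0.48 + 0.44×2.24 + 0.41×0.64 = 1.3200

1.320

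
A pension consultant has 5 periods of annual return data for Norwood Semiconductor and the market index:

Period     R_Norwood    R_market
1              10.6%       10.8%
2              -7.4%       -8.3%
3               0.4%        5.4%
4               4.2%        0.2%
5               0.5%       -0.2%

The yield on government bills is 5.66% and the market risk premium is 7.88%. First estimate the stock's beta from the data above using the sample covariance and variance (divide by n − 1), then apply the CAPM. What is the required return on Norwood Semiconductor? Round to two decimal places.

Mean R_i = (10.6 − 7.4 + 0.4 + 4.2 + 0.5) / 5 = 1.6600%
Mean R_m = (10.8 − 8.3 + 5.4 + 0.2 − 0.2) / 5 = 1.5800%
Σ(R_i − R̄_i)(R_m − R̄_m) = 165.6860  ⇒  Cov = 165.6860 / 4 = 41.4215
Σ(R_m − R̄_m)² = 202.2880  ⇒  Var(R_m) = 202.2880 / 4 = 50.5720
β = Cov / Var(R_m) = 41.4215 / 50.5720 = 0.8191
E(R) = R_f + β × MRP = 5.66% + 0.8191 × 7.88% = 12.11%

12.11%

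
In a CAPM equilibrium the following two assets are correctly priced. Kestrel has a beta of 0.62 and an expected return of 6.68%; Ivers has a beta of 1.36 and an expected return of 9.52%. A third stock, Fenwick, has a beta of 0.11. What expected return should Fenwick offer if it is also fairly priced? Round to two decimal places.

4.72%

MRP (SML slope) = (9.52% − 6.68%) / (1.36 − 0.62) = 2.84% / 0.74 = 3.8378%
R_f (intercept) = 6.68% − 0.62 × 3.8378% = 4.3006%
E(R_Fenwick) = R_f + β × MRP = 4.3006% + 0.11 × 3.8378% = 4.72%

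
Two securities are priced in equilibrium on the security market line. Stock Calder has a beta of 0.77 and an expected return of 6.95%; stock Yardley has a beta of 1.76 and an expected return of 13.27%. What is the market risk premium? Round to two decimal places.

Both satisfy E(R) = R_f + β·MRP, so the slope of the SML is
MRP = (13.27% − 6.95%) / (1.76 − 0.77) = 6.32% / 0.99 = 6.3838%

6.38%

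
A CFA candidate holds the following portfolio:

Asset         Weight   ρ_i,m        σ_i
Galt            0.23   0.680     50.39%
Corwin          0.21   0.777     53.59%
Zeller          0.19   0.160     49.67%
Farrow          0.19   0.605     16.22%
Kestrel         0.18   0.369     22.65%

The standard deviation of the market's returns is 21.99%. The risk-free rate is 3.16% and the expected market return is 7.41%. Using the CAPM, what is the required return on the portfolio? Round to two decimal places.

β_Galt = 0.680 × 50.39% / 21.99% = 1.5582
β_Corwin = 0.777 × 53.59% / 21.99% = 1.8936
β_Zeller = 0.160 × 49.67% / 21.99% = 0.3614
β_Farrow = 0.605 × 16.22% / 21.99% = 0.4463
β_Kestrel = 0.369 × 22.65% / 21.99% = 0.3801
β_P = Σ w_i β_i = 0.23×1.5582 + 0.21×1.8936 + 0.19×0.3614 + 0.19×0.4463 + 0.18×0.3801 = 0.9779
MRP = 7.41% − 3.16% = 4.25%
E(R_P) = R_f + β_P × MRP = 3.16% + 0.9779 × 4.25% = 7.32%

7.32%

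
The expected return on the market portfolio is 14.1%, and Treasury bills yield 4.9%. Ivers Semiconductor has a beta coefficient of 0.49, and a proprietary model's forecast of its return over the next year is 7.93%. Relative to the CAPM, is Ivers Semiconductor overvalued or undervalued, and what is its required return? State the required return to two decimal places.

Overvalued; required return 9.41%

MRP = 14.1% − 4.9% = 9.20%
Required return = R_f + β·MRP = 4.9% + 0.49 × 9.2% = 9.41%
Forecast 7.93% < required 9.41% → the stock plots below the SML → overvalued.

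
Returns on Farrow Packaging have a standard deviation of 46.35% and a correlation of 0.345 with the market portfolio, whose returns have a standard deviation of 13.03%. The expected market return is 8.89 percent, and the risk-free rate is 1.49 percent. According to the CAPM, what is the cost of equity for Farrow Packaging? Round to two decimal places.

10.57%

β = ρ × σ_i / σ_m = 0.345 × 46.35% / 13.03% = 1.2272
MRP = 8.89% − 1.49% = 7.40%
E(R) = 1.49% + 1.2272 × 7.40% = 10.57%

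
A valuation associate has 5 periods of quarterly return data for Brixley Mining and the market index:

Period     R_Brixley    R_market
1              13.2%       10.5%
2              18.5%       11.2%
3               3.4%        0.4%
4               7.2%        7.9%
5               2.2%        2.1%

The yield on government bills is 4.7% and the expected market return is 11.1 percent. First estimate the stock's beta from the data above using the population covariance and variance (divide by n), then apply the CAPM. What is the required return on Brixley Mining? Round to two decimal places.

12.85%

Mean R_i = (13.2 + 18.5 + 3.4 + 7.2 + 2.2) / 5 = 8.9000%
Mean R_m = (10.5 + 11.2 + 0.4 + 7.9 + 2.1) / 5 = 6.4200%
Σ(R_i − R̄_i)(R_m − R̄_m) = 122.9700  ⇒  Cov = 122.9700 / 5 = 24.5940
Σ(R_m − R̄_m)² = 96.5880  ⇒  Var(R_m) = 96.5880 / 5 = 19.3176
β = Cov / Var(R_m) = 24.5940 / 19.3176 = 1.2731
MRP = 11.1% − 4.7% = 6.40%
E(R) = R_f + β × MRP = 4.7% + 1.2731 × 6.4% = 12.85%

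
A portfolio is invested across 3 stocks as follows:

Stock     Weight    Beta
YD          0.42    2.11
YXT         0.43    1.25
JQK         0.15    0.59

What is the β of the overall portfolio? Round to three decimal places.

1.512

β_P = Σ w_i β_i = 0.42×2.11 + 0.43×1.25 + 0.15×0.59 = 1.5122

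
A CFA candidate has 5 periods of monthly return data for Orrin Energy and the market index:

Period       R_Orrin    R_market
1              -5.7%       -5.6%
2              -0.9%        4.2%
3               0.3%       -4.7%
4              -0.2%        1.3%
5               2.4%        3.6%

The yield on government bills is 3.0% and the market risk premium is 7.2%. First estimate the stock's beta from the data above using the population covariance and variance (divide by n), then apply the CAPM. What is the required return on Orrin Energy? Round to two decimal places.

Mean R_i = (-5.7 − 0.9 + 0.3 − 0.2 + 2.4) / 5 = -0.8200%
Mean R_m = (-5.6 + 4.2 − 4.7 + 1.3 + 3.6) / 5 = -0.2400%
Σ(R_i − R̄_i)(R_m − R̄_m) = 34.1260  ⇒  Cov = 34.1260 / 5 = 6.8252
Σ(R_m − R̄_m)² = 85.4520  ⇒  Var(R_m) = 85.4520 / 5 = 17.0904
β = Cov / Var(R_m) = 6.8252 / 17.0904 = 0.3994
E(R) = R_f + β × MRP = 3.0% + 0.3994 × 7.2% = 5.88%

5.88%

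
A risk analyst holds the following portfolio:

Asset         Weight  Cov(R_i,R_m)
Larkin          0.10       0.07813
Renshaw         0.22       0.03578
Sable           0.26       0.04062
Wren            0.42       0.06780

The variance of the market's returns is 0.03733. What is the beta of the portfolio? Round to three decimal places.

1.466

β_Larkin = 0.07813 / 0.03733 = 2.0930
β_Renshaw = 0.03578 / 0.03733 = 0.9585
β_Sable = 0.04062 / 0.03733 = 1.0881
β_Wren = 0.06780 / 0.03733 = 1.8162
β_P = Σ w_i β_i = 0.10×2.0930 + 0.22×0.9585 + 0.26×1.0881 + 0.42×1.8162 = 1.4659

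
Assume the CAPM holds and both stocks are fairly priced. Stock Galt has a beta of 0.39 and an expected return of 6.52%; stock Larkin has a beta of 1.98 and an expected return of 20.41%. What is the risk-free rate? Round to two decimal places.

3.11%

Both satisfy E(R) = R_f + β·MRP, so the slope of the SML is
MRP = (20.41% − 6.52%) / (1.98 − 0.39) = 13.89% / 1.59 = 8.7358%
R_f = E(R_Galt) − β_Galt·MRP = 6.52% − 0.39 × 8.7358% = 3.1130%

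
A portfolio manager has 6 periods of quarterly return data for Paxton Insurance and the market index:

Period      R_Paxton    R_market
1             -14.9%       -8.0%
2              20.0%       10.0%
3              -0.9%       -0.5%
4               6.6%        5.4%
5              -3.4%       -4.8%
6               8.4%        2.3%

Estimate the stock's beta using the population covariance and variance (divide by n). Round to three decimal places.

1.736

Mean R_i = (-14.9 + 20.0 − 0.9 + 6.6 − 3.4 + 8.4) / 6 = 2.6333%
Mean R_m = (-8.0 + 10.0 − 0.5 + 5.4 − 4.8 + 2.3) / 6 = 0.7333%
Σ(R_i − R̄_i)(R_m − R̄_m) = 379.3433  ⇒  Cov = 379.3433 / 6 = 63.2239
Σ(R_m − R̄_m)² = 218.5133  ⇒  Var(R_m) = 218.5133 / 6 = 36.4189
β = Cov / Var(R_m) = 63.2239 / 36.4189 = 1.7360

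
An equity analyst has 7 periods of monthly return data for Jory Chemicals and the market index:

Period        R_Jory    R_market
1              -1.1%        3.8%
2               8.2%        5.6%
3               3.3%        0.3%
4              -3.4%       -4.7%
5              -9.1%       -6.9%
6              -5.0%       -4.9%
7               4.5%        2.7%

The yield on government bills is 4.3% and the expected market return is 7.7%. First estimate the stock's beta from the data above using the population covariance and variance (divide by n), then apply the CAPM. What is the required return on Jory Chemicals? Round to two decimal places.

7.99%

Mean R_i = (-1.1 + 8.2 + 3.3 − 3.4 − 9.1 − 5.0 + 4.5) / 7 = -0.3714%
Mean R_m = (3.8 + 5.6 + 0.3 − 4.7 − 6.9 − 4.9 + 2.7) / 7 = -0.5857%
Σ(R_i − R̄_i)(R_m − R̄_m) = 156.6271  ⇒  Cov = 156.6271 / 7 = 22.3753
Σ(R_m − R̄_m)² = 144.4886  ⇒  Var(R_m) = 144.4886 / 7 = 20.6412
β = Cov / Var(R_m) = 22.3753 / 20.6412 = 1.0840
MRP = 7.7% − 4.3% = 3.40%
E(R) = R_f + β × MRP = 4.3% + 1.0840 × 3.4% = 7.99%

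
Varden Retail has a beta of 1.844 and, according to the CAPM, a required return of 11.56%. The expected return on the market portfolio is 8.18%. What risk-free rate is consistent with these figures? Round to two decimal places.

E(R) = R_f + β(E(R_m) − R_f) = R_f(1 − β) + β·E(R_m)
11.56% = R_f × (1 − 1.844) + 1.844 × 8.18%
11.56% = R_f × -0.844 + 15.08392%
R_f = (11.56% − 15.08392%) / -0.844 = 4.18%

4.18%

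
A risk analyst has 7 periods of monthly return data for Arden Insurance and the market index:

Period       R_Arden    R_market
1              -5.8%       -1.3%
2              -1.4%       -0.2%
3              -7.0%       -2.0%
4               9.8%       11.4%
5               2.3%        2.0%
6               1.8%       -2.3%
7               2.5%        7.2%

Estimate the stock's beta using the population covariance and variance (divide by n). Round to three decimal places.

Mean R_i = (-5.8 − 1.4 − 7.0 + 9.8 + 2.3 + 1.8 + 2.5) / 7 = 0.3143%
Mean R_m = (-1.3 − 0.2 − 2.0 + 11.4 + 2.0 − 2.3 + 7.2) / 7 = 2.1143%
Σ(R_i − R̄_i)(R_m − R̄_m) = 147.3486  ⇒  Cov = 147.3486 / 7 = 21.0498
Σ(R_m − R̄_m)² = 165.5286  ⇒  Var(R_m) = 165.5286 / 7 = 23.6469
β = Cov / Var(R_m) = 21.0498 / 23.6469 = 0.8902

0.890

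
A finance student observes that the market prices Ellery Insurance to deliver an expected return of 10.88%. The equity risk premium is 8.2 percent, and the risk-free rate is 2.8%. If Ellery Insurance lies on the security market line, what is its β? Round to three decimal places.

0.985

β = (E(R) − R_f) / MRP = (10.88% − 2.8%) / 8.2% = 8.08% / 8.2% = 0.985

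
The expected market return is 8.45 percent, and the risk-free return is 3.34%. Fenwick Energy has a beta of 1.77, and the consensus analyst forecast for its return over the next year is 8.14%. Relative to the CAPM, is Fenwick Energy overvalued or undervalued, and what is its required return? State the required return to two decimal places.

MRP = 8.45% − 3.34% = 5.11%
Required return = R_f + β·MRP = 3.34% + 1.77 × 5.11% = 12.38%
Forecast 8.14% < required 12.38% → the stock plots below the SML → overvalued.

Overvalued; required return 12.38%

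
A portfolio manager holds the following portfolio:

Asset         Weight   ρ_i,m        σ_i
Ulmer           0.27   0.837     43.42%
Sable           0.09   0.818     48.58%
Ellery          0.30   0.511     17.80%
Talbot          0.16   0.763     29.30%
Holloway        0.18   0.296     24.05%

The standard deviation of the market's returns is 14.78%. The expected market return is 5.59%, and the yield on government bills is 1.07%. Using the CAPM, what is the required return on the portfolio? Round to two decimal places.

β_Ulmer = 0.837 × 43.42% / 14.78% = 2.4589
β_Sable = 0.818 × 48.58% / 14.78% = 2.6887
β_Ellery = 0.511 × 17.80% / 14.78% = 0.6154
β_Talbot = 0.763 × 29.30% / 14.78% = 1.5126
β_Holloway = 0.296 × 24.05% / 14.78% = 0.4817
β_P = Σ w_i β_i = 0.27×2.4589 + 0.09×2.6887 + 0.30×0.6154 + 0.16×1.5126 + 0.18×0.4817 = 1.4192
MRP = 5.59% − 1.07% = 4.52%
E(R_P) = R_f + β_P × MRP = 1.07% + 1.4192 × 4.52% = 7.48%

7.48%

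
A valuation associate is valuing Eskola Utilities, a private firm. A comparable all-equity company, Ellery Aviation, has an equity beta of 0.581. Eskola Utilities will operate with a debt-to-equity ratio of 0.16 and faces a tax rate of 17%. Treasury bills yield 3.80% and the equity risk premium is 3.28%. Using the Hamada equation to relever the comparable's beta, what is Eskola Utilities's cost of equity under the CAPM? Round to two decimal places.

β_L = β_U × [1 + (1 − t)(D/E)] = 0.581 × [1 + (1 − 0.17) × 0.16]
    = 0.581 × [1 + 0.83 × 0.16] = 0.581 × 1.1328 = 0.6582
E(R) = R_f + β_L × MRP = 3.80% + 0.6582 × 3.28% = 5.96%

5.96%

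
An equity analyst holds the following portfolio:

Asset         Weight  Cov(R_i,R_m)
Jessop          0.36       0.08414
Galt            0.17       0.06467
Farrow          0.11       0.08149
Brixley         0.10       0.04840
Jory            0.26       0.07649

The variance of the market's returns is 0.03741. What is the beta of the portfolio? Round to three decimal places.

β_Jessop = 0.08414 / 0.03741 = 2.2491
β_Galt = 0.06467 / 0.03741 = 1.7287
β_Farrow = 0.08149 / 0.03741 = 2.1783
β_Brixley = 0.04840 / 0.03741 = 1.2938
β_Jory = 0.07649 / 0.03741 = 2.0446
β_P = Σ w_i β_i = 0.36×2.2491 + 0.17×1.7287 + 0.11×2.1783 + 0.10×1.2938 + 0.26×2.0446 = 2.0041

2.004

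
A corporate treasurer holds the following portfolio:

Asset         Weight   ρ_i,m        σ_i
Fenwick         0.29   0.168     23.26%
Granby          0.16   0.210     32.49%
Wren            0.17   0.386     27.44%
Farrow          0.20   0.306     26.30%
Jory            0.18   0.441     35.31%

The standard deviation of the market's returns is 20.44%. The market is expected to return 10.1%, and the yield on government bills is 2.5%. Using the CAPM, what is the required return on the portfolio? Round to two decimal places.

5.64%

β_Fenwick = 0.168 × 23.26% / 20.44% = 0.1912
β_Granby = 0.210 × 32.49% / 20.44% = 0.3338
β_Wren = 0.386 × 27.44% / 20.44% = 0.5182
β_Farrow = 0.306 × 26.30% / 20.44% = 0.3937
β_Jory = 0.441 × 35.31% / 20.44% = 0.7618
β_P = Σ w_i β_i = 0.29×0.1912 + 0.16×0.3338 + 0.17×0.5182 + 0.20×0.3937 + 0.18×0.7618 = 0.4128
MRP = 10.1% − 2.5% = 7.60%
E(R_P) = R_f + β_P × MRP = 2.5% + 0.4128 × 7.6% = 5.64%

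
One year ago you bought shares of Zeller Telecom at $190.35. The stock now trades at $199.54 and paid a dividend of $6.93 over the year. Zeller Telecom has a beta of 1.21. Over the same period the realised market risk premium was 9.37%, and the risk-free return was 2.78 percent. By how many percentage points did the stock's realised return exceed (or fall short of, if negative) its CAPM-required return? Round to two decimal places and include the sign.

-5.65%

Realised HPR = (P1 + D1 − P0) / P0 = (199.54 + 6.93 − 190.35) / 190.35 = 16.12 / 190.35 = 8.4686%
CAPM required = R_f + β·MRP = 2.78% + 1.21 × 9.37% = 14.1177%
α = realised − required = 8.4686% − 14.1177% = -5.65%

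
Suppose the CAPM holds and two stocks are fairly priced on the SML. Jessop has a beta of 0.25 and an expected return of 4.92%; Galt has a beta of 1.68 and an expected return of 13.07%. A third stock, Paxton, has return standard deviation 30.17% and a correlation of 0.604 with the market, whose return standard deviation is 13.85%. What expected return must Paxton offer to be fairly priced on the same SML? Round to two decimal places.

MRP = (13.07% − 4.92%) / (1.68 − 0.25) = 5.6993%
R_f = 4.92% − 0.25 × 5.6993% = 3.4952%
β_Paxton = ρ·σ_i/σ_m = 0.604 × 30.17 / 13.85 = 1.3157
E(R_Paxton) = R_f + β × MRP = 3.4952% + 1.3157 × 5.6993% = 10.99%

10.99%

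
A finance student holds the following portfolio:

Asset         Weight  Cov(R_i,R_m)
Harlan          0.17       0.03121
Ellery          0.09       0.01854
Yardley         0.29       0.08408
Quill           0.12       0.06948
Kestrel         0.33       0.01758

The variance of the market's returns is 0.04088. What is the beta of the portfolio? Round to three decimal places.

β_Harlan = 0.03121 / 0.04088 = 0.7635
β_Ellery = 0.01854 / 0.04088 = 0.4535
β_Yardley = 0.08408 / 0.04088 = 2.0568
β_Quill = 0.06948 / 0.04088 = 1.6996
β_Kestrel = 0.01758 / 0.04088 = 0.4300
β_P = Σ w_i β_i = 0.17×0.7635 + 0.09×0.4535 + 0.29×2.0568 + 0.12×1.6996 + 0.33×0.4300 = 1.1129

1.113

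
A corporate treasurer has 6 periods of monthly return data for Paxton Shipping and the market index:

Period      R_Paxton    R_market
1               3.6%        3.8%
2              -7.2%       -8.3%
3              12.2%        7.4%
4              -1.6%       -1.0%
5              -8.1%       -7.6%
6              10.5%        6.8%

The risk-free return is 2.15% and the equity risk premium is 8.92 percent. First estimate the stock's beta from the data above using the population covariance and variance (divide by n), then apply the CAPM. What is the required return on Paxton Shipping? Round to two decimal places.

Mean R_i = (3.6 − 7.2 + 12.2 − 1.6 − 8.1 + 10.5) / 6 = 1.5667%
Mean R_m = (3.8 − 8.3 + 7.4 − 1.0 − 7.6 + 6.8) / 6 = 0.1833%
Σ(R_i − R̄_i)(R_m − R̄_m) = 296.5567  ⇒  Cov = 296.5567 / 6 = 49.4261
Σ(R_m − R̄_m)² = 242.8883  ⇒  Var(R_m) = 242.8883 / 6 = 40.4814
β = Cov / Var(R_m) = 49.4261 / 40.4814 = 1.2210
E(R) = R_f + β × MRP = 2.15% + 1.2210 × 8.92% = 13.04%

13.04%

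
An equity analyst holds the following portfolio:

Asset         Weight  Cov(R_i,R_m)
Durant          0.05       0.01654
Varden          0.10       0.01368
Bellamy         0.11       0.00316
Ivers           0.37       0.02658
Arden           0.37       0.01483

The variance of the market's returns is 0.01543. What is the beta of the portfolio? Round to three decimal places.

1.158

β_Durant = 0.01654 / 0.01543 = 1.0719
β_Varden = 0.01368 / 0.01543 = 0.8866
β_Bellamy = 0.00316 / 0.01543 = 0.2048
β_Ivers = 0.02658 / 0.01543 = 1.7226
β_Arden = 0.01483 / 0.01543 = 0.9611
β_P = Σ w_i β_i = 0.05×1.0719 + 0.10×0.8866 + 0.11×0.2048 + 0.37×1.7226 + 0.37×0.9611 = 1.1578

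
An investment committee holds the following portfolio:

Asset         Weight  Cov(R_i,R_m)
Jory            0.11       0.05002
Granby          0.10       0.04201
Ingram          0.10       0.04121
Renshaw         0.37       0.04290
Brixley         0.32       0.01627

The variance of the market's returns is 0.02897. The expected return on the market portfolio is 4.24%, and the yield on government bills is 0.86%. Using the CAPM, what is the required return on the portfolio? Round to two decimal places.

4.93%

β_Jory = 0.05002 / 0.02897 = 1.7266
β_Granby = 0.04201 / 0.02897 = 1.4501
β_Ingram = 0.04121 / 0.02897 = 1.4225
β_Renshaw = 0.04290 / 0.02897 = 1.4808
β_Brixley = 0.01627 / 0.02897 = 0.5616
β_P = Σ w_i β_i = 0.11×1.7266 + 0.10×1.4501 + 0.10×1.4225 + 0.37×1.4808 + 0.32×0.5616 = 1.2048
MRP = 4.24% − 0.86% = 3.38%
E(R_P) = R_f + β_P × MRP = 0.86% + 1.2048 × 3.38% = 4.93%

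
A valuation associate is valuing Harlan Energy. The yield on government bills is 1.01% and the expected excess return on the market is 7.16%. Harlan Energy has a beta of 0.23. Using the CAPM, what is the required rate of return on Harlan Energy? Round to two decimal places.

E(R) = R_f + β × MRP = 1.01% + 0.23 × 7.16% = 2.66%

2.66%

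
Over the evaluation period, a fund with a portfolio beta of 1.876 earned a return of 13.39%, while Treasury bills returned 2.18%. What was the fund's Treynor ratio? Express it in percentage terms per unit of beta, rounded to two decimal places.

Treynor = (R_P − R_f) / β_P = (13.39% − 2.18%) / 1.8760 = 11.21% / 1.8760 = 5.98%

5.98%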